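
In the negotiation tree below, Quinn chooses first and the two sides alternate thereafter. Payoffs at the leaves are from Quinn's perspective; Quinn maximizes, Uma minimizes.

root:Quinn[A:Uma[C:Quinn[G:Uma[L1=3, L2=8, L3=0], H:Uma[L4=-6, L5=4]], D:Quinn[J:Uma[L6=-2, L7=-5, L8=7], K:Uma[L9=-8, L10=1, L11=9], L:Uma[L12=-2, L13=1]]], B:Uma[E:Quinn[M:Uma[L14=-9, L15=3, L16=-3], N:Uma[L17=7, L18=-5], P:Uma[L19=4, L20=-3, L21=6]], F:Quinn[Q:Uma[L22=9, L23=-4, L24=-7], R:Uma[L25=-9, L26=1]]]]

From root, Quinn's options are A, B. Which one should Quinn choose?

G (Uma): min(3, 8, 0) = 0
H (Uma): min(-6, 4) = -6
C (Quinn): max(0, -6) = 0
J (Uma): min(-2, -5, 7) = -5
K (Uma): min(-8, 1, 9) = -8
L (Uma): min(-2, 1) = -2
D (Quinn): max(-5, -8, -2) = -2
A (Uma): min(0, -2) = -2
M (Uma): min(-9, 3, -3) = -9
N (Uma): min(7, -5) = -5
P (Uma): min(4, -3, 6) = -3
E (Quinn): max(-9, -5, -3) = -3
Q (Uma): min(9, -4, -7) = -7
R (Uma): min(-9, 1) = -9
F (Quinn): max(-7, -9) = -7
B (Uma): min(-3, -7) = -7
root (Quinn): max(-2, -7) = -2
Quinn at root wants the highest of {A=-2, B=-7}, so chooses A.

A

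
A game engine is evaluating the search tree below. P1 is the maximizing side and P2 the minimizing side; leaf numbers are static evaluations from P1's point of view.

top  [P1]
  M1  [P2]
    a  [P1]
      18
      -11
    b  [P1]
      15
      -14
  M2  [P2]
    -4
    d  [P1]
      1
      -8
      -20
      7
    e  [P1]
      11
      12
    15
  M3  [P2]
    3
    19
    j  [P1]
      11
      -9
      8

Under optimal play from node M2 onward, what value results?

-4

d (P1): max(1, -8, -20, 7) = 7
e (P1): max(11, 12) = 12
M2 (P2): min(-4, 7, 12, 15) = -4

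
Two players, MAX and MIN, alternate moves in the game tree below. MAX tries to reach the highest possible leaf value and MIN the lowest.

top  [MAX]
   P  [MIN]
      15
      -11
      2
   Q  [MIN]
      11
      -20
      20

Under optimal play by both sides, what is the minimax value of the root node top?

-11

P (MIN): min(15, -11, 2) = -11
Q (MIN): min(11, -20, 20) = -20
top (MAX): max(-11, -20) = -11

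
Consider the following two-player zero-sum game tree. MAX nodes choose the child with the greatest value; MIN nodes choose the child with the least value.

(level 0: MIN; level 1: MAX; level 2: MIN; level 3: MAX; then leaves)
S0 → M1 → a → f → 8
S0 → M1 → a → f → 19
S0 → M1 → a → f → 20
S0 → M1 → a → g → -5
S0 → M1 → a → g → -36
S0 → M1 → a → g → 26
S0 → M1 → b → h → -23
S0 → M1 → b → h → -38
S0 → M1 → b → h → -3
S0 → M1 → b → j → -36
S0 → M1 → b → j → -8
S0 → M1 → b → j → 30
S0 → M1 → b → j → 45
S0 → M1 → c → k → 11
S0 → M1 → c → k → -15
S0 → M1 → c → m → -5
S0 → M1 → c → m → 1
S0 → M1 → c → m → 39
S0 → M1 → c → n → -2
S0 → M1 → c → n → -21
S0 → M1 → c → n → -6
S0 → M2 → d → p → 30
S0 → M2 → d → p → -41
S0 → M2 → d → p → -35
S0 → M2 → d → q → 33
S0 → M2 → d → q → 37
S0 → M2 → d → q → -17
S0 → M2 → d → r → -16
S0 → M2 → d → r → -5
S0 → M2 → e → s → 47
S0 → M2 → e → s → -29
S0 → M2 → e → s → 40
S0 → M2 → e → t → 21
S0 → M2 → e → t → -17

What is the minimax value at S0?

f (MAX): max(8, 19, 20) = 20
g (MAX): max(-5, -36, 26) = 26
a (MIN): min(20, 26) = 20
h (MAX): max(-23, -38, -3) = -3
j (MAX): max(-36, -8, 30, 45) = 45
b (MIN): min(-3, 45) = -3
k (MAX): max(11, -15) = 11
m (MAX): max(-5, 1, 39) = 39
n (MAX): max(-2, -21, -6) = -2
c (MIN): min(11, 39, -2) = -2
M1 (MAX): max(20, -3, -2) = 20
p (MAX): max(30, -41, -35) = 30
q (MAX): max(33, 37, -17) = 37
r (MAX): max(-16, -5) = -5
d (MIN): min(30, 37, -5) = -5
s (MAX): max(47, -29, 40) = 47
t (MAX): max(21, -17) = 21
e (MIN): min(47, 21) = 21
M2 (MAX): max(-5, 21) = 21
S0 (MIN): min(20, 21) = 20

20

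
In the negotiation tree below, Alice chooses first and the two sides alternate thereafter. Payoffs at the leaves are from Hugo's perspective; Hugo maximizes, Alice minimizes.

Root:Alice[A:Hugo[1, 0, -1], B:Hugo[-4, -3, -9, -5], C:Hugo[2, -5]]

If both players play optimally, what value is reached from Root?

A (Hugo): max(1, 0, -1) = 1
B (Hugo): max(-4, -3, -9, -5) = -3
C (Hugo): max(2, -5) = 2
Root (Alice): min(1, -3, 2) = -3

-3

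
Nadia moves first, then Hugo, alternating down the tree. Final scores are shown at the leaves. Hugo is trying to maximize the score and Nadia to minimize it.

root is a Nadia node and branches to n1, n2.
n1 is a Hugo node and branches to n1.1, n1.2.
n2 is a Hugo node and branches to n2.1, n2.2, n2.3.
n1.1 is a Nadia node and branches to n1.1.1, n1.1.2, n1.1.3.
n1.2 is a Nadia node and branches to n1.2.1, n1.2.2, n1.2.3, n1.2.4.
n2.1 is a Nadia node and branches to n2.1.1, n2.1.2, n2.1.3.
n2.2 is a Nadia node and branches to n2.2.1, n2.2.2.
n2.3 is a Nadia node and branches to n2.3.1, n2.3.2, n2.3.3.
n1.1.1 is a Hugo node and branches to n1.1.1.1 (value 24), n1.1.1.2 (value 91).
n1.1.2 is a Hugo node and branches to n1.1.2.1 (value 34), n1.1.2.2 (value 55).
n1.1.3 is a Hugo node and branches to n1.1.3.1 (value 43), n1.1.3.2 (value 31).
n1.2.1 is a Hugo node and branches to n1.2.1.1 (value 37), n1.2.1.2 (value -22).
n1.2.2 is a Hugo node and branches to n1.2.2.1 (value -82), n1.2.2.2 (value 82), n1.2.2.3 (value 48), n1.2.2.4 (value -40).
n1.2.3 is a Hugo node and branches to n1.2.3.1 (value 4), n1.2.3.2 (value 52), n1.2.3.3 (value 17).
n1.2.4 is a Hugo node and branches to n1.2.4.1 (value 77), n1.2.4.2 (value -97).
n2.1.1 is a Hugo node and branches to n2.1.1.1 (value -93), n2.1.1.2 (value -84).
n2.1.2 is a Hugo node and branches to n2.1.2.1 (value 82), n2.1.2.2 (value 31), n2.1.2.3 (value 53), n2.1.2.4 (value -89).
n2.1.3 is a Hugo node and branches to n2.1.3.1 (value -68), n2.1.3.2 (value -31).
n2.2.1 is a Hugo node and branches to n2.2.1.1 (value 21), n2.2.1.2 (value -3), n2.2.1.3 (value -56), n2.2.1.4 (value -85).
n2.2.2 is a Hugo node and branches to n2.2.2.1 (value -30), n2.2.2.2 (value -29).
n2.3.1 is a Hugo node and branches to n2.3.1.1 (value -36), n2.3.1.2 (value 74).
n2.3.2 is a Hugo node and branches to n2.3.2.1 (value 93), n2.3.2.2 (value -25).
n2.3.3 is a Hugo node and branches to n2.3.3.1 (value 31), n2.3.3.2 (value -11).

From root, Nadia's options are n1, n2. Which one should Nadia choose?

n1.1.1 (Hugo): max(24, 91) = 91
n1.1.2 (Hugo): max(34, 55) = 55
n1.1.3 (Hugo): max(43, 31) = 43
n1.1 (Nadia): min(91, 55, 43) = 43
n1.2.1 (Hugo): max(37, -22) = 37
n1.2.2 (Hugo): max(-82, 82, 48, -40) = 82
n1.2.3 (Hugo): max(4, 52, 17) = 52
n1.2.4 (Hugo): max(77, -97) = 77
n1.2 (Nadia): min(37, 82, 52, 77) = 37
n1 (Hugo): max(43, 37) = 43
n2.1.1 (Hugo): max(-93, -84) = -84
n2.1.2 (Hugo): max(82, 31, 53, -89) = 82
n2.1.3 (Hugo): max(-68, -31) = -31
n2.1 (Nadia): min(-84, 82, -31) = -84
n2.2.1 (Hugo): max(21, -3, -56, -85) = 21
n2.2.2 (Hugo): max(-30, -29) = -29
n2.2 (Nadia): min(21, -29) = -29
n2.3.1 (Hugo): max(-36, 74) = 74
n2.3.2 (Hugo): max(93, -25) = 93
n2.3.3 (Hugo): max(31, -11) = 31
n2.3 (Nadia): min(74, 93, 31) = 31
n2 (Hugo): max(-84, -29, 31) = 31
root (Nadia): min(43, 31) = 31
Nadia at root wants the lowest of {n1=43, n2=31}, so chooses n2.

n2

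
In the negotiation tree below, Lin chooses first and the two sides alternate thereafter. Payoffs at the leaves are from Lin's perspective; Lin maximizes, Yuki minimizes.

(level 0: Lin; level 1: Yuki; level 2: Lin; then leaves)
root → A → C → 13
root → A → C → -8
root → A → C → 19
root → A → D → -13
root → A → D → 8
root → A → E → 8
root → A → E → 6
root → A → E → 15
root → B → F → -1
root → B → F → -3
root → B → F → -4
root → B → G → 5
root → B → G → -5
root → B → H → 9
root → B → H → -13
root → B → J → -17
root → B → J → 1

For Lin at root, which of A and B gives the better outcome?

C (Lin): max(13, -8, 19) = 19
D (Lin): max(-13, 8) = 8
E (Lin): max(8, 6, 15) = 15
A (Yuki): min(19, 8, 15) = 8
F (Lin): max(-1, -3, -4) = -1
G (Lin): max(5, -5) = 5
H (Lin): max(9, -13) = 9
J (Lin): max(-17, 1) = 1
B (Yuki): min(-1, 5, 9, 1) = -1
Lin prefers the higher value; A=8, B=-1. A is better since 8 > -1.

A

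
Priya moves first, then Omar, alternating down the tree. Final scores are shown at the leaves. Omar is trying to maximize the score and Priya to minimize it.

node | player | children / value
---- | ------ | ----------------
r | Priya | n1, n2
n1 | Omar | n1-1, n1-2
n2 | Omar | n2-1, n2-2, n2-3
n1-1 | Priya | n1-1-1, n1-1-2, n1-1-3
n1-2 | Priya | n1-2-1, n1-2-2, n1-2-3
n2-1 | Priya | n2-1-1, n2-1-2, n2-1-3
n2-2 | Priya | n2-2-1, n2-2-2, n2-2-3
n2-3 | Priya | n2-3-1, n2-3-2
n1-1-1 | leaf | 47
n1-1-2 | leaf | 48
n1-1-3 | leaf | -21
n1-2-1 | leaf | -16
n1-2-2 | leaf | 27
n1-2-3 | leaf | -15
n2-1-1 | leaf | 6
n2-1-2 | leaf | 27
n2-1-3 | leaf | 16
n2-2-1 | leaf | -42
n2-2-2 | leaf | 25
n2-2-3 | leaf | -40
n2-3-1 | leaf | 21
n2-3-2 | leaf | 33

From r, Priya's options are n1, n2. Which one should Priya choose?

n1-1 (Priya): min(47, 48, -21) = -21
n1-2 (Priya): min(-16, 27, -15) = -16
n1 (Omar): max(-21, -16) = -16
n2-1 (Priya): min(6, 27, 16) = 6
n2-2 (Priya): min(-42, 25, -40) = -42
n2-3 (Priya): min(21, 33) = 21
n2 (Omar): max(6, -42, 21) = 21
r (Priya): min(-16, 21) = -16
Priya at r wants the lowest of {n1=-16, n2=21}, so chooses n1.

n1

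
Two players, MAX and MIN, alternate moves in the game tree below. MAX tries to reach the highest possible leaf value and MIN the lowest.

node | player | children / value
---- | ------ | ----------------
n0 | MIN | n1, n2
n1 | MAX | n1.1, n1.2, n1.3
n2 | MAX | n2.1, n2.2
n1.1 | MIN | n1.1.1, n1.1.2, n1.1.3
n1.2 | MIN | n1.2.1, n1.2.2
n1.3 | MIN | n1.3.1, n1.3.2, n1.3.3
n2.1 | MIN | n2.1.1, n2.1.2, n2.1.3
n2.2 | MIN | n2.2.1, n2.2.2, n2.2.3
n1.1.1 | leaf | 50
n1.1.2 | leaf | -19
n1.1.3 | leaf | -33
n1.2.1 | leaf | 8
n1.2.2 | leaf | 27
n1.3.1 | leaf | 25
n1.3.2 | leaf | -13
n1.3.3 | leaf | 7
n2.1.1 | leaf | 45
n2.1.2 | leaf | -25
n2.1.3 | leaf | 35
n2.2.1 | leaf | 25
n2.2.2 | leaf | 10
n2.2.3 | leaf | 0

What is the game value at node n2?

n2.1 (MIN): min(45, -25, 35) = -25
n2.2 (MIN): min(25, 10, 0) = 0
n2 (MAX): max(-25, 0) = 0

0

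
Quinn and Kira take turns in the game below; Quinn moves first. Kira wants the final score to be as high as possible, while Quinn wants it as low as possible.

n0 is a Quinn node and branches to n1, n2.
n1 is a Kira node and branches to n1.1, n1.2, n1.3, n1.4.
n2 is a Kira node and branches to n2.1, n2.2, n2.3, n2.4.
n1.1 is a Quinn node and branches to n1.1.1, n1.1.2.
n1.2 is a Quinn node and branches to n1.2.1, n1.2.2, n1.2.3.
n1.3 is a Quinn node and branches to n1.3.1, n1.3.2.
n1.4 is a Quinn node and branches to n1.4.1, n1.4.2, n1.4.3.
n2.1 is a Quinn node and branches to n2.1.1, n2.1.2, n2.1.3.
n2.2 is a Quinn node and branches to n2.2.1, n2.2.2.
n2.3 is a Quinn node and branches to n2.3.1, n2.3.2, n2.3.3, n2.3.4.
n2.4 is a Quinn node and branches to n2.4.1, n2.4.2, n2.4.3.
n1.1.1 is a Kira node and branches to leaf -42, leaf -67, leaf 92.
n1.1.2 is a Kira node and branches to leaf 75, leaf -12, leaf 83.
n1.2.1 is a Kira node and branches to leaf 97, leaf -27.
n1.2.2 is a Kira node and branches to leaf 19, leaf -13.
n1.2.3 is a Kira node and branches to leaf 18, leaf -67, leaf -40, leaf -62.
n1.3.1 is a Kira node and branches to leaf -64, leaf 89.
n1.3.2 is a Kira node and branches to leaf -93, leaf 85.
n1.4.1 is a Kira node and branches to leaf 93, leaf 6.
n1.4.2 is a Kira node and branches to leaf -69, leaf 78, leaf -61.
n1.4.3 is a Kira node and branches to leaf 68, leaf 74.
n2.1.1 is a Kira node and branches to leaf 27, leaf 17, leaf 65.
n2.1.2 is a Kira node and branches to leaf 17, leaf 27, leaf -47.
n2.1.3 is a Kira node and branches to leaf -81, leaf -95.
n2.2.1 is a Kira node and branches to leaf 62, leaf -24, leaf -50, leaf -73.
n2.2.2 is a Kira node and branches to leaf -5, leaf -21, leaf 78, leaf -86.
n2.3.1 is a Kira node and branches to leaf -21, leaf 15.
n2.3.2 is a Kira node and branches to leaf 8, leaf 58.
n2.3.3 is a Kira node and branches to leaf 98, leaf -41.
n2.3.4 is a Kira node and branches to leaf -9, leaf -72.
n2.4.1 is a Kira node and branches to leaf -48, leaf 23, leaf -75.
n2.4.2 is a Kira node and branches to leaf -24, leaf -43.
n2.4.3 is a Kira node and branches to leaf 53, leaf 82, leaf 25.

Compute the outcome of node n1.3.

85

n1.3.1 (Kira): max(-64, 89) = 89
n1.3.2 (Kira): max(-93, 85) = 85
n1.3 (Quinn): min(89, 85) = 85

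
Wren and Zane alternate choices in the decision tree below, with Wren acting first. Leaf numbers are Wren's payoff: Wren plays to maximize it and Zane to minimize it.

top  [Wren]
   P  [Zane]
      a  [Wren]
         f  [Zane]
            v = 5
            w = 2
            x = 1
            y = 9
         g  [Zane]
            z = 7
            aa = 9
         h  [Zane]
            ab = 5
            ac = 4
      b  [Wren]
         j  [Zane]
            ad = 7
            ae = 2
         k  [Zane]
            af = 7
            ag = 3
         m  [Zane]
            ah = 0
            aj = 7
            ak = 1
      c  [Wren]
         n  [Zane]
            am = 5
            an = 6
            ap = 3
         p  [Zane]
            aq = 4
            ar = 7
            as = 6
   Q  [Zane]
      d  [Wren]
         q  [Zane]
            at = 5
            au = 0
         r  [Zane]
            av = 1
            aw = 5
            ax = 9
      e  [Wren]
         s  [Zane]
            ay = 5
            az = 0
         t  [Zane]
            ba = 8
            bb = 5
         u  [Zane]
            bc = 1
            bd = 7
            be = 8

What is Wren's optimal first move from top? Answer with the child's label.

f (Zane): min(5, 2, 1, 9) = 1
g (Zane): min(7, 9) = 7
h (Zane): min(5, 4) = 4
a (Wren): max(1, 7, 4) = 7
j (Zane): min(7, 2) = 2
k (Zane): min(7, 3) = 3
m (Zane): min(0, 7, 1) = 0
b (Wren): max(2, 3, 0) = 3
n (Zane): min(5, 6, 3) = 3
p (Zane): min(4, 7, 6) = 4
c (Wren): max(3, 4) = 4
P (Zane): min(7, 3, 4) = 3
q (Zane): min(5, 0) = 0
r (Zane): min(1, 5, 9) = 1
d (Wren): max(0, 1) = 1
s (Zane): min(5, 0) = 0
t (Zane): min(8, 5) = 5
u (Zane): min(1, 7, 8) = 1
e (Wren): max(0, 5, 1) = 5
Q (Zane): min(1, 5) = 1
top (Wren): max(3, 1) = 3
Wren at top wants the highest of {P=3, Q=1}, so chooses P.

P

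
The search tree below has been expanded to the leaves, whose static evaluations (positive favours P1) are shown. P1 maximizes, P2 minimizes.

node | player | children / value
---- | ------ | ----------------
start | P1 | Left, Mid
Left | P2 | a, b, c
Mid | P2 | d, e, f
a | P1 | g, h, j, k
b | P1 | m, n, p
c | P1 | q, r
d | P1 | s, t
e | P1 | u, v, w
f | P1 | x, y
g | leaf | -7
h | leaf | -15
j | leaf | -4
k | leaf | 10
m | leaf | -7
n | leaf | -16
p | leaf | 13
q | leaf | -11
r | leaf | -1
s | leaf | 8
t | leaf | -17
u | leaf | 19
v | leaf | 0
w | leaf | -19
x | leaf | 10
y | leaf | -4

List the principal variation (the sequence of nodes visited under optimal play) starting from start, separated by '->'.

a (P1): max(-7, -15, -4, 10) = 10
b (P1): max(-7, -16, 13) = 13
c (P1): max(-11, -1) = -1
Left (P2): min(10, 13, -1) = -1
d (P1): max(8, -17) = 8
e (P1): max(19, 0, -19) = 19
f (P1): max(10, -4) = 10
Mid (P2): min(8, 19, 10) = 8
start (P1): max(-1, 8) = 8
At start, P1 picks Mid (highest: 8).
At Mid, P2 picks d (lowest: 8).
At d, P1 picks s (highest: 8).
Terminal value 8.

start -> Mid -> d -> s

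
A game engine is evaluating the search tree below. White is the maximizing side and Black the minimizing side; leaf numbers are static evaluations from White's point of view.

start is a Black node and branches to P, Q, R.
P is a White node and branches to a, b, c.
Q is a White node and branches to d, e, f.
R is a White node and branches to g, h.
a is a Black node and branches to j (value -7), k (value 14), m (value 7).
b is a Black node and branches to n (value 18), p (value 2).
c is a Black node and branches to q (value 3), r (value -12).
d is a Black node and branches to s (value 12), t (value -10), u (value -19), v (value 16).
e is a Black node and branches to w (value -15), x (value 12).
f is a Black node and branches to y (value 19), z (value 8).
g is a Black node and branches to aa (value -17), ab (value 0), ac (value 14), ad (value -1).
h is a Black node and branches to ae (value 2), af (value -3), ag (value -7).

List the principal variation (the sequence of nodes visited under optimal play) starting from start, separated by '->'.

a (Black): min(-7, 14, 7) = -7
b (Black): min(18, 2) = 2
c (Black): min(3, -12) = -12
P (White): max(-7, 2, -12) = 2
d (Black): min(12, -10, -19, 16) = -19
e (Black): min(-15, 12) = -15
f (Black): min(19, 8) = 8
Q (White): max(-19, -15, 8) = 8
g (Black): min(-17, 0, 14, -1) = -17
h (Black): min(2, -3, -7) = -7
R (White): max(-17, -7) = -7
start (Black): min(2, 8, -7) = -7
At start, Black picks R (lowest: -7).
At R, White picks h (highest: -7).
At h, Black picks ag (lowest: -7).
Terminal value -7.

start -> R -> h -> ag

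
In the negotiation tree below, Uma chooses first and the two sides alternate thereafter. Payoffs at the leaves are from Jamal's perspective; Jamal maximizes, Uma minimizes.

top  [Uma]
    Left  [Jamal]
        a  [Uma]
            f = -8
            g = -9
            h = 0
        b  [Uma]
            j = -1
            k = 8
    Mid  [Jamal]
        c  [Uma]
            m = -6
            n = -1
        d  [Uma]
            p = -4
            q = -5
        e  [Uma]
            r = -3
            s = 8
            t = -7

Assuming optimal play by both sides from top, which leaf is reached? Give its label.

q

a (Uma): min(-8, -9, 0) = -9
b (Uma): min(-1, 8) = -1
Left (Jamal): max(-9, -1) = -1
c (Uma): min(-6, -1) = -6
d (Uma): min(-4, -5) = -5
e (Uma): min(-3, 8, -7) = -7
Mid (Jamal): max(-6, -5, -7) = -5
top (Uma): min(-1, -5) = -5
At top, Uma picks Mid (lowest: -5).
At Mid, Jamal picks d (highest: -5).
At d, Uma picks q (lowest: -5).
Terminal value -5.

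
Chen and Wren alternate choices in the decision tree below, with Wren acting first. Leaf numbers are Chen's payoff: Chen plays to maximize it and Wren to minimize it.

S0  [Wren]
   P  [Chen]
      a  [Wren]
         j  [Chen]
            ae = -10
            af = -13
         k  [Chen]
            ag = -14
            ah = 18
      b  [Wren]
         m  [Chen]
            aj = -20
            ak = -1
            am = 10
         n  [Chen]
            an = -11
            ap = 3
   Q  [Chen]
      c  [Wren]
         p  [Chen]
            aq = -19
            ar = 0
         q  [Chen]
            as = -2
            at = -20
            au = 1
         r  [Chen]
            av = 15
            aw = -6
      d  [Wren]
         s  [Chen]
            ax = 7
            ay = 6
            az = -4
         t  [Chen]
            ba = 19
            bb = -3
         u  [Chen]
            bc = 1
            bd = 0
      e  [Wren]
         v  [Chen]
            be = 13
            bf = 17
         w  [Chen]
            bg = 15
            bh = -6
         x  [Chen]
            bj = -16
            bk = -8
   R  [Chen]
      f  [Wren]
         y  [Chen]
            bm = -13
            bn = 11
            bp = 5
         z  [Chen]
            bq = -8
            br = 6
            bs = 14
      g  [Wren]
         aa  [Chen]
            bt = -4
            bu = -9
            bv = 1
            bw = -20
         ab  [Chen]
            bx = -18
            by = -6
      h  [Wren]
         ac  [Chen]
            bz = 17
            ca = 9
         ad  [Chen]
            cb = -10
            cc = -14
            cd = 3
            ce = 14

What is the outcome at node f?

11

y (Chen): max(-13, 11, 5) = 11
z (Chen): max(-8, 6, 14) = 14
f (Wren): min(11, 14) = 11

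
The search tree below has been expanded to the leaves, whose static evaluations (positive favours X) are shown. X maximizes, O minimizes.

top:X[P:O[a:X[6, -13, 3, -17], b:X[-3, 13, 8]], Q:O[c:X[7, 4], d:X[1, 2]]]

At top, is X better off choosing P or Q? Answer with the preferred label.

P

a (X): max(6, -13, 3, -17) = 6
b (X): max(-3, 13, 8) = 13
P (O): min(6, 13) = 6
c (X): max(7, 4) = 7
d (X): max(1, 2) = 2
Q (O): min(7, 2) = 2
X prefers the higher value; P=6, Q=2. P is better since 6 > 2.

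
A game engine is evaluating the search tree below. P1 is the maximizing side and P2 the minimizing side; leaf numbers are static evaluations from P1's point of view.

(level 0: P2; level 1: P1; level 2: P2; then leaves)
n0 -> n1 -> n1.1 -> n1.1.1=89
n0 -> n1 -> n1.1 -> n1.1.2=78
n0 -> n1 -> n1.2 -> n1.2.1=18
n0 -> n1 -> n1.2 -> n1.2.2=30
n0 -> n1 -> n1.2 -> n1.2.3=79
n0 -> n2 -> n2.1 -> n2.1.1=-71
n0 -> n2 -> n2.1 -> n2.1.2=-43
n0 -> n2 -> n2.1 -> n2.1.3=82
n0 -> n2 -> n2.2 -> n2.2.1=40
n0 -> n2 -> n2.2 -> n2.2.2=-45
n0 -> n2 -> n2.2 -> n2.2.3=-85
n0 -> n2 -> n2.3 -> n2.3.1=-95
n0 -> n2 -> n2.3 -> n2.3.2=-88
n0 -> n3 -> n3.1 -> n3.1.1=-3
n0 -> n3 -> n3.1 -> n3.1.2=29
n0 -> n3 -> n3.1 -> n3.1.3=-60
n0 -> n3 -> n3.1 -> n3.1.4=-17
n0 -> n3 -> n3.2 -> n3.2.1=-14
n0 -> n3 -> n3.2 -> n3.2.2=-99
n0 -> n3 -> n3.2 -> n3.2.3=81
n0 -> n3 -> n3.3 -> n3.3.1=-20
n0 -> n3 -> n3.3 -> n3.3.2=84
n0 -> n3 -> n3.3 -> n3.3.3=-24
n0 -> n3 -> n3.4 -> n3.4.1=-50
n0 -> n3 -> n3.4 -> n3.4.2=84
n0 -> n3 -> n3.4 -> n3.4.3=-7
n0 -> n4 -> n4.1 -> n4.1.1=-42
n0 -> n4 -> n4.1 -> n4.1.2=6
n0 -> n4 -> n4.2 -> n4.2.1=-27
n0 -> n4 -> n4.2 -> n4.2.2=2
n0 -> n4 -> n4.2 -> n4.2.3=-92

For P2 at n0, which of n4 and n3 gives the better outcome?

n4

n4.1 (P2): min(-42, 6) = -42
n4.2 (P2): min(-27, 2, -92) = -92
n4 (P1): max(-42, -92) = -42
n3.1 (P2): min(-3, 29, -60, -17) = -60
n3.2 (P2): min(-14, -99, 81) = -99
n3.3 (P2): min(-20, 84, -24) = -24
n3.4 (P2): min(-50, 84, -7) = -50
n3 (P1): max(-60, -99, -24, -50) = -24
P2 prefers the lower value; n4=-42, n3=-24. n4 is better since -42 < -24.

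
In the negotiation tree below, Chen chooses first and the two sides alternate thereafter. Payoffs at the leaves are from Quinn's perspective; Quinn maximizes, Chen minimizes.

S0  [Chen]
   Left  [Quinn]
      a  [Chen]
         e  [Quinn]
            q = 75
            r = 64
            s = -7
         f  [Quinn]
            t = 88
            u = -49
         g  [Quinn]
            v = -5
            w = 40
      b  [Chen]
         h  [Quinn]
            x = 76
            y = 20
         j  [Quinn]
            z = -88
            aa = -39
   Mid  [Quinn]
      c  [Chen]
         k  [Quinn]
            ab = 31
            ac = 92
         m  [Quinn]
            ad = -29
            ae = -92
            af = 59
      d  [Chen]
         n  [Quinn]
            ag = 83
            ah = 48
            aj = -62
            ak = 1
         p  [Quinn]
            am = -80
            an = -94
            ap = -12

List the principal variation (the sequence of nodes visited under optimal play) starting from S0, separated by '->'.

e (Quinn): max(75, 64, -7) = 75
f (Quinn): max(88, -49) = 88
g (Quinn): max(-5, 40) = 40
a (Chen): min(75, 88, 40) = 40
h (Quinn): max(76, 20) = 76
j (Quinn): max(-88, -39) = -39
b (Chen): min(76, -39) = -39
Left (Quinn): max(40, -39) = 40
k (Quinn): max(31, 92) = 92
m (Quinn): max(-29, -92, 59) = 59
c (Chen): min(92, 59) = 59
n (Quinn): max(83, 48, -62, 1) = 83
p (Quinn): max(-80, -94, -12) = -12
d (Chen): min(83, -12) = -12
Mid (Quinn): max(59, -12) = 59
S0 (Chen): min(40, 59) = 40
At S0, Chen picks Left (lowest: 40).
At Left, Quinn picks a (highest: 40).
At a, Chen picks g (lowest: 40).
At g, Quinn picks w (highest: 40).
Terminal value 40.

S0 -> Left -> a -> g -> w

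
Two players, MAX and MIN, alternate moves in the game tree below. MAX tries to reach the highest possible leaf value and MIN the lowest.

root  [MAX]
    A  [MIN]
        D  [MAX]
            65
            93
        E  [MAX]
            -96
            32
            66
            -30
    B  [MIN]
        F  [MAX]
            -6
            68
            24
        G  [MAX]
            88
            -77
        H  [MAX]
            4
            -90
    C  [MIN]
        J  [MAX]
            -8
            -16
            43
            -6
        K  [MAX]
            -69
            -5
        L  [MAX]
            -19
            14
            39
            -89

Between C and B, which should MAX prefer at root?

J (MAX): max(-8, -16, 43, -6) = 43
K (MAX): max(-69, -5) = -5
L (MAX): max(-19, 14, 39, -89) = 39
C (MIN): min(43, -5, 39) = -5
F (MAX): max(-6, 68, 24) = 68
G (MAX): max(88, -77) = 88
H (MAX): max(4, -90) = 4
B (MIN): min(68, 88, 4) = 4
MAX prefers the higher value; C=-5, B=4. B is better since 4 > -5.

B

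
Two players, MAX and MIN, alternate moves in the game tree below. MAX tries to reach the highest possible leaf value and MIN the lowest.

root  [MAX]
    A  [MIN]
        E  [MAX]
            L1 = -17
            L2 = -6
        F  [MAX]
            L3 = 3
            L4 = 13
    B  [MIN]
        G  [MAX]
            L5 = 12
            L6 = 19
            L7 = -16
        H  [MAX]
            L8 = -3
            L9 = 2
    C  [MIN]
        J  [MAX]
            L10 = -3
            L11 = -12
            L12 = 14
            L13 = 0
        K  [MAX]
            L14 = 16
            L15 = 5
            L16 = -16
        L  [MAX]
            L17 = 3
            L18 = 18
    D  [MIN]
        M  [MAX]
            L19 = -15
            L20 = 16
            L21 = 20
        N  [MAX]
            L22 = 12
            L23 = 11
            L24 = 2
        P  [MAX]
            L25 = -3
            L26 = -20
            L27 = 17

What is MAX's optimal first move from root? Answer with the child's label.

C

E (MAX): max(-17, -6) = -6
F (MAX): max(3, 13) = 13
A (MIN): min(-6, 13) = -6
G (MAX): max(12, 19, -16) = 19
H (MAX): max(-3, 2) = 2
B (MIN): min(19, 2) = 2
J (MAX): max(-3, -12, 14, 0) = 14
K (MAX): max(16, 5, -16) = 16
L (MAX): max(3, 18) = 18
C (MIN): min(14, 16, 18) = 14
M (MAX): max(-15, 16, 20) = 20
N (MAX): max(12, 11, 2) = 12
P (MAX): max(-3, -20, 17) = 17
D (MIN): min(20, 12, 17) = 12
root (MAX): max(-6, 2, 14, 12) = 14
MAX at root wants the highest of {A=-6, B=2, C=14, D=12}, so chooses C.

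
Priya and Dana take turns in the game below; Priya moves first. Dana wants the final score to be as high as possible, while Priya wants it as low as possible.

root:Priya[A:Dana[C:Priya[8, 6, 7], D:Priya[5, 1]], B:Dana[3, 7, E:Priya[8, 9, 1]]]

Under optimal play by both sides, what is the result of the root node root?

6

C (Priya): min(8, 6, 7) = 6
D (Priya): min(5, 1) = 1
A (Dana): max(6, 1) = 6
E (Priya): min(8, 9, 1) = 1
B (Dana): max(3, 7, 1) = 7
root (Priya): min(6, 7) = 6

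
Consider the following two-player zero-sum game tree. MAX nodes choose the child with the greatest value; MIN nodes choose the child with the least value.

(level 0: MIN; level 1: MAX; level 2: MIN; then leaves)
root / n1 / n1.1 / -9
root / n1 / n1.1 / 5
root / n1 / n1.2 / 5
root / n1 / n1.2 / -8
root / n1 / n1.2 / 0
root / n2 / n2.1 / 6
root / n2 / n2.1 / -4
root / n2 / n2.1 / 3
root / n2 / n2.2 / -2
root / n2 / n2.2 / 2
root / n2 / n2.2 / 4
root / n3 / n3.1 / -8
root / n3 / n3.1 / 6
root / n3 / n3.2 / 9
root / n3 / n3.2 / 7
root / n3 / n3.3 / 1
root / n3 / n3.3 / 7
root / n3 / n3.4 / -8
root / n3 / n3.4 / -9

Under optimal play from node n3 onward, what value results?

7

n3.1 (MIN): min(-8, 6) = -8
n3.2 (MIN): min(9, 7) = 7
n3.3 (MIN): min(1, 7) = 1
n3.4 (MIN): min(-8, -9) = -9
n3 (MAX): max(-8, 7, 1, -9) = 7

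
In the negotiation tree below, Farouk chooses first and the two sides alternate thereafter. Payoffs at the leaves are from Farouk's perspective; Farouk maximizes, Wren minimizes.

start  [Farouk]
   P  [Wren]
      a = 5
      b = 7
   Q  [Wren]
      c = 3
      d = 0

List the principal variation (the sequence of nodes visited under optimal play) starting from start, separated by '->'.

start -> P -> a

P (Wren): min(5, 7) = 5
Q (Wren): min(3, 0) = 0
start (Farouk): max(5, 0) = 5
At start, Farouk picks P (highest: 5).
At P, Wren picks a (lowest: 5).
Terminal value 5.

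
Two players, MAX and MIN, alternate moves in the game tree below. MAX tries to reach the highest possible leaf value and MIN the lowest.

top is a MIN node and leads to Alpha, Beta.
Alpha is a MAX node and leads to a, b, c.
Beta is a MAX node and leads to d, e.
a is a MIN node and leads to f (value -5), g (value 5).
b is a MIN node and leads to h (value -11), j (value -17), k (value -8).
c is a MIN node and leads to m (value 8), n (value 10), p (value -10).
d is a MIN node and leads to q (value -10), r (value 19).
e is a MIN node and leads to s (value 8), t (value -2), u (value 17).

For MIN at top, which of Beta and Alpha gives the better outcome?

Alpha

d (MIN): min(-10, 19) = -10
e (MIN): min(8, -2, 17) = -2
Beta (MAX): max(-10, -2) = -2
a (MIN): min(-5, 5) = -5
b (MIN): min(-11, -17, -8) = -17
c (MIN): min(8, 10, -10) = -10
Alpha (MAX): max(-5, -17, -10) = -5
MIN prefers the lower value; Beta=-2, Alpha=-5. Alpha is better since -5 < -2.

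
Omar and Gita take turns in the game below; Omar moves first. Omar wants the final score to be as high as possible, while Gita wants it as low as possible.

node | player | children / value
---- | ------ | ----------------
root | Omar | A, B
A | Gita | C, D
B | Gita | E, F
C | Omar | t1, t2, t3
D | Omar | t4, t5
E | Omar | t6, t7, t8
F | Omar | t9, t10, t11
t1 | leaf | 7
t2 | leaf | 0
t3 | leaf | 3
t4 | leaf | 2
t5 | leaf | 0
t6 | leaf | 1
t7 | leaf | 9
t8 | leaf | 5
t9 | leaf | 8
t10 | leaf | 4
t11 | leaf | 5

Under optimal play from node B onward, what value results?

E (Omar): max(1, 9, 5) = 9
F (Omar): max(8, 4, 5) = 8
B (Gita): min(9, 8) = 8

8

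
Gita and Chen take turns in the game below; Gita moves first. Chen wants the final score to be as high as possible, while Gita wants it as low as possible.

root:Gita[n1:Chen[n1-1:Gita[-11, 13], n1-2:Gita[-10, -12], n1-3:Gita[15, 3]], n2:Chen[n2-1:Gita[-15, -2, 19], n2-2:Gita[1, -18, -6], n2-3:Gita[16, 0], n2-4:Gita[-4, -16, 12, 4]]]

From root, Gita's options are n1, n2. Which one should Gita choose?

n1-1 (Gita): min(-11, 13) = -11
n1-2 (Gita): min(-10, -12) = -12
n1-3 (Gita): min(15, 3) = 3
n1 (Chen): max(-11, -12, 3) = 3
n2-1 (Gita): min(-15, -2, 19) = -15
n2-2 (Gita): min(1, -18, -6) = -18
n2-3 (Gita): min(16, 0) = 0
n2-4 (Gita): min(-4, -16, 12, 4) = -16
n2 (Chen): max(-15, -18, 0, -16) = 0
root (Gita): min(3, 0) = 0
Gita at root wants the lowest of {n1=3, n2=0}, so chooses n2.

n2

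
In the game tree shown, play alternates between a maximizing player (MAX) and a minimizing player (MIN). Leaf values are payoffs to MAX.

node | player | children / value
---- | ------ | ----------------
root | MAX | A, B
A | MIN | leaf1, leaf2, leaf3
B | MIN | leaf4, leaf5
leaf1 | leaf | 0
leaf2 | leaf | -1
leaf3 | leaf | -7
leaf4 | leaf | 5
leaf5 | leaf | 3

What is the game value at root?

A (MIN): min(0, -1, -7) = -7
B (MIN): min(5, 3) = 3
root (MAX): max(-7, 3) = 3

3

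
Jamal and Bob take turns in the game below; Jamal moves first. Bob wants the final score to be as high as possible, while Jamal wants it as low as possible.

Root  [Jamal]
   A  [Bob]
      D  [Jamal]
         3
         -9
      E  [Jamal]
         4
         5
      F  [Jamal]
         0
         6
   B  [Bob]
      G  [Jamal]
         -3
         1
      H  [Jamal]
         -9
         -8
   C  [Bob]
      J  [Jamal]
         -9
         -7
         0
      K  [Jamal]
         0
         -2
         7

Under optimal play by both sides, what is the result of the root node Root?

D (Jamal): min(3, -9) = -9
E (Jamal): min(4, 5) = 4
F (Jamal): min(0, 6) = 0
A (Bob): max(-9, 4, 0) = 4
G (Jamal): min(-3, 1) = -3
H (Jamal): min(-9, -8) = -9
B (Bob): max(-3, -9) = -3
J (Jamal): min(-9, -7, 0) = -9
K (Jamal): min(0, -2, 7) = -2
C (Bob): max(-9, -2) = -2
Root (Jamal): min(4, -3, -2) = -3

-3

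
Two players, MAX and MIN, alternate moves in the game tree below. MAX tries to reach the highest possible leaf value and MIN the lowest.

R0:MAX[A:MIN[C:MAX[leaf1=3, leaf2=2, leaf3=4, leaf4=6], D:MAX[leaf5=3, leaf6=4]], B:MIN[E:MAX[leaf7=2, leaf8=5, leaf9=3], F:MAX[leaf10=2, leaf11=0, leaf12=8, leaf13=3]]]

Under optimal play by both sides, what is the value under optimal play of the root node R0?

5

C (MAX): max(3, 2, 4, 6) = 6
D (MAX): max(3, 4) = 4
A (MIN): min(6, 4) = 4
E (MAX): max(2, 5, 3) = 5
F (MAX): max(2, 0, 8, 3) = 8
B (MIN): min(5, 8) = 5
R0 (MAX): max(4, 5) = 5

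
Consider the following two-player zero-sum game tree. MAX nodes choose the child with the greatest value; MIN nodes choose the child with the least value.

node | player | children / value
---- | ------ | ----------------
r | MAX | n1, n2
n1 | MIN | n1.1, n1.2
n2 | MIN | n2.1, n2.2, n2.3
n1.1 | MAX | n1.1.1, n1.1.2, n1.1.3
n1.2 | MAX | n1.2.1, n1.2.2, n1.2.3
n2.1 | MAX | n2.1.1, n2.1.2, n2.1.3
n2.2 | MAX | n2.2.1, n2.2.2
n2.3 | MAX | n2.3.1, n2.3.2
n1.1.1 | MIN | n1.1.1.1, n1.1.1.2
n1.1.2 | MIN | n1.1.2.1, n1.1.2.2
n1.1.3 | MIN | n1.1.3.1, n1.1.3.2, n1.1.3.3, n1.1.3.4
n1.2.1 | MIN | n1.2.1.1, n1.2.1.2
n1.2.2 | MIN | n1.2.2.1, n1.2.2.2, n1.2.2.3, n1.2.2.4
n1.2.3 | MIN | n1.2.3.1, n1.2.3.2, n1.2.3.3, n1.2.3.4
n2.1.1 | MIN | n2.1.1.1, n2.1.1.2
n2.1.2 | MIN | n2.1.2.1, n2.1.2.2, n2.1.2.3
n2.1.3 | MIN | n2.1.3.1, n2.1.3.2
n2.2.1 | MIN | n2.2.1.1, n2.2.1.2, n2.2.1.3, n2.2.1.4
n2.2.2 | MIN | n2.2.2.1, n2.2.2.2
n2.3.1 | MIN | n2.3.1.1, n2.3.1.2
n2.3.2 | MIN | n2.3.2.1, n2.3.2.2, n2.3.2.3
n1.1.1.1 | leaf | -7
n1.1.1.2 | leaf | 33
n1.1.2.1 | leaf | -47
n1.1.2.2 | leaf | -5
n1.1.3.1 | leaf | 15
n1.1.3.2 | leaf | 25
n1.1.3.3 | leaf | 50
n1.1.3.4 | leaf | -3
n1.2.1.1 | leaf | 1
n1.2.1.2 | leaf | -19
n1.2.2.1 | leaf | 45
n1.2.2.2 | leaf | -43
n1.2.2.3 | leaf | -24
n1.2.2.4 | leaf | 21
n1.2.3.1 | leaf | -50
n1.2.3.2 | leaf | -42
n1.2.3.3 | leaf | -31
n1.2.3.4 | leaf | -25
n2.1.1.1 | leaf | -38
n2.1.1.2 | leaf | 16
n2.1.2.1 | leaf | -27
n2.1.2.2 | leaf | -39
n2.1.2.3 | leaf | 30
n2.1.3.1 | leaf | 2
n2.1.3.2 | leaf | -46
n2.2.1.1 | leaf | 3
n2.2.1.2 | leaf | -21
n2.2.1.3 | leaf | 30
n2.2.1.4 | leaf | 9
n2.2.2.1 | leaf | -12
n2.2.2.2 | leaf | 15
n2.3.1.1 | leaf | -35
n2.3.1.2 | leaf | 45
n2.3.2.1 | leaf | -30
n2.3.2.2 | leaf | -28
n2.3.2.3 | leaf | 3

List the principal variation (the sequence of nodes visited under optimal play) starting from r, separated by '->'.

n1.1.1 (MIN): min(-7, 33) = -7
n1.1.2 (MIN): min(-47, -5) = -47
n1.1.3 (MIN): min(15, 25, 50, -3) = -3
n1.1 (MAX): max(-7, -47, -3) = -3
n1.2.1 (MIN): min(1, -19) = -19
n1.2.2 (MIN): min(45, -43, -24, 21) = -43
n1.2.3 (MIN): min(-50, -42, -31, -25) = -50
n1.2 (MAX): max(-19, -43, -50) = -19
n1 (MIN): min(-3, -19) = -19
n2.1.1 (MIN): min(-38, 16) = -38
n2.1.2 (MIN): min(-27, -39, 30) = -39
n2.1.3 (MIN): min(2, -46) = -46
n2.1 (MAX): max(-38, -39, -46) = -38
n2.2.1 (MIN): min(3, -21, 30, 9) = -21
n2.2.2 (MIN): min(-12, 15) = -12
n2.2 (MAX): max(-21, -12) = -12
n2.3.1 (MIN): min(-35, 45) = -35
n2.3.2 (MIN): min(-30, -28, 3) = -30
n2.3 (MAX): max(-35, -30) = -30
n2 (MIN): min(-38, -12, -30) = -38
r (MAX): max(-19, -38) = -19
At r, MAX picks n1 (highest: -19).
At n1, MIN picks n1.2 (lowest: -19).
At n1.2, MAX picks n1.2.1 (highest: -19).
At n1.2.1, MIN picks n1.2.1.2 (lowest: -19).
Terminal value -19.

r -> n1 -> n1.2 -> n1.2.1 -> n1.2.1.2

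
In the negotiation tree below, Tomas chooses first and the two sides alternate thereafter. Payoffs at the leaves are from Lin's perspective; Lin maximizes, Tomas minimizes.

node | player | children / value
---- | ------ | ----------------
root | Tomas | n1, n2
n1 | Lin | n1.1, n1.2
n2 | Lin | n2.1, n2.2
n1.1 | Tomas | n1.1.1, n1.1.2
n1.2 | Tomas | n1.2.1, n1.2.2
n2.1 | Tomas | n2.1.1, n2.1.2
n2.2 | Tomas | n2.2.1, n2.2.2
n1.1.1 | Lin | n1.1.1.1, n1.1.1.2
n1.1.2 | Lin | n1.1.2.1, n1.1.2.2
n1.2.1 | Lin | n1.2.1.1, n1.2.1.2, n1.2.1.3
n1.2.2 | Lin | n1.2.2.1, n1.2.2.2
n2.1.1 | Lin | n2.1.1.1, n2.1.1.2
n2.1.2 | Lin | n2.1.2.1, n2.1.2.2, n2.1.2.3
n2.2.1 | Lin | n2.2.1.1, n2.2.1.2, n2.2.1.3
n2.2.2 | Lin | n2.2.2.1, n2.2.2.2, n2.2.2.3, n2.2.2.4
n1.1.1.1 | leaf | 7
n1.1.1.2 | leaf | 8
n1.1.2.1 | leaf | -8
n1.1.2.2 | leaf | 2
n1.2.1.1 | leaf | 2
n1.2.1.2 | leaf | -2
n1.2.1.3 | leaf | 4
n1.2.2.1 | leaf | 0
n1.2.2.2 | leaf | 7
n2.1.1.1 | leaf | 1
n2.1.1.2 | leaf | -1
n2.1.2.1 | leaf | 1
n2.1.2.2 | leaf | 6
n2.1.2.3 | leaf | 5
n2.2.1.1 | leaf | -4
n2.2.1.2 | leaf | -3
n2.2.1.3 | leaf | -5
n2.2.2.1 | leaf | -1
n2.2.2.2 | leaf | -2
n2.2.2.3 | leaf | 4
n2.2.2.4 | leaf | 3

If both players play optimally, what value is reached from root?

n1.1.1 (Lin): max(7, 8) = 8
n1.1.2 (Lin): max(-8, 2) = 2
n1.1 (Tomas): min(8, 2) = 2
n1.2.1 (Lin): max(2, -2, 4) = 4
n1.2.2 (Lin): max(0, 7) = 7
n1.2 (Tomas): min(4, 7) = 4
n1 (Lin): max(2, 4) = 4
n2.1.1 (Lin): max(1, -1) = 1
n2.1.2 (Lin): max(1, 6, 5) = 6
n2.1 (Tomas): min(1, 6) = 1
n2.2.1 (Lin): max(-4, -3, -5) = -3
n2.2.2 (Lin): max(-1, -2, 4, 3) = 4
n2.2 (Tomas): min(-3, 4) = -3
n2 (Lin): max(1, -3) = 1
root (Tomas): min(4, 1) = 1

1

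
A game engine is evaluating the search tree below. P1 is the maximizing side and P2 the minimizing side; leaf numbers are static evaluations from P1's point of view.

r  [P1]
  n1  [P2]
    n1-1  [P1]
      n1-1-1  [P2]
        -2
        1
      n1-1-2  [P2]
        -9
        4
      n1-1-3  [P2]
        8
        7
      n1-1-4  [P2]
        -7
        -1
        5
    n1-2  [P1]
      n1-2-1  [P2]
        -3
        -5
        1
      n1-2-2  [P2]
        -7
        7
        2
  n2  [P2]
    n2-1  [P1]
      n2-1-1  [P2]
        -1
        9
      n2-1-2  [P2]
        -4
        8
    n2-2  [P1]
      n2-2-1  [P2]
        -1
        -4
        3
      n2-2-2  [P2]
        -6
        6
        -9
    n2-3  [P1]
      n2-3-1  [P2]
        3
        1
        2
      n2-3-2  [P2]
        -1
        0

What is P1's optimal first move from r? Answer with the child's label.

n2

n1-1-1 (P2): min(-2, 1) = -2
n1-1-2 (P2): min(-9, 4) = -9
n1-1-3 (P2): min(8, 7) = 7
n1-1-4 (P2): min(-7, -1, 5) = -7
n1-1 (P1): max(-2, -9, 7, -7) = 7
n1-2-1 (P2): min(-3, -5, 1) = -5
n1-2-2 (P2): min(-7, 7, 2) = -7
n1-2 (P1): max(-5, -7) = -5
n1 (P2): min(7, -5) = -5
n2-1-1 (P2): min(-1, 9) = -1
n2-1-2 (P2): min(-4, 8) = -4
n2-1 (P1): max(-1, -4) = -1
n2-2-1 (P2): min(-1, -4, 3) = -4
n2-2-2 (P2): min(-6, 6, -9) = -9
n2-2 (P1): max(-4, -9) = -4
n2-3-1 (P2): min(3, 1, 2) = 1
n2-3-2 (P2): min(-1, 0) = -1
n2-3 (P1): max(1, -1) = 1
n2 (P2): min(-1, -4, 1) = -4
r (P1): max(-5, -4) = -4
P1 at r wants the highest of {n1=-5, n2=-4}, so chooses n2.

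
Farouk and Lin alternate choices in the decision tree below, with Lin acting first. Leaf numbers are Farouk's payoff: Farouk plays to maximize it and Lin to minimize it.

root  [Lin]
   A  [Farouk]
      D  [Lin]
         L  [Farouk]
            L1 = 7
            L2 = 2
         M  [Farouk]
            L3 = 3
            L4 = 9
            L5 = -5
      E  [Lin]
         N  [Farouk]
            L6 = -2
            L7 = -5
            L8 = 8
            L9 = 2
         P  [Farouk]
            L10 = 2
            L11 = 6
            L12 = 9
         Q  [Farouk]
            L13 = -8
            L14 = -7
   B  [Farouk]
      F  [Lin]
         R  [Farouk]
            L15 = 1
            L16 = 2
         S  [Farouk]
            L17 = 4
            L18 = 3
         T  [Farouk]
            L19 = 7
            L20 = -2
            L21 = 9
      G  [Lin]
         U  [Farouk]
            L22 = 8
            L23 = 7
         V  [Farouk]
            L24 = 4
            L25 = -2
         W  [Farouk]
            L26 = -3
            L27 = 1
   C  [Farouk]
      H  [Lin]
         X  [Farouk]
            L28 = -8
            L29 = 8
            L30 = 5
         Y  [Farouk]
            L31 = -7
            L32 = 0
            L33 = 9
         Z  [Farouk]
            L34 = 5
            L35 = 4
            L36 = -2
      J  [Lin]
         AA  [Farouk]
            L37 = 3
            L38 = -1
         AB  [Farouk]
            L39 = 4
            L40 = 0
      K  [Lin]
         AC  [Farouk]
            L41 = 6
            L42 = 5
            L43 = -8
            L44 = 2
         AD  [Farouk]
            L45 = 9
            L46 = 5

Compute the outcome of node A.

L (Farouk): max(7, 2) = 7
M (Farouk): max(3, 9, -5) = 9
D (Lin): min(7, 9) = 7
N (Farouk): max(-2, -5, 8, 2) = 8
P (Farouk): max(2, 6, 9) = 9
Q (Farouk): max(-8, -7) = -7
E (Lin): min(8, 9, -7) = -7
A (Farouk): max(7, -7) = 7

7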